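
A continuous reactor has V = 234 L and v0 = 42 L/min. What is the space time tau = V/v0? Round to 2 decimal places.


tau = V / v0
tau = 234 / 42
tau = 5.57 min


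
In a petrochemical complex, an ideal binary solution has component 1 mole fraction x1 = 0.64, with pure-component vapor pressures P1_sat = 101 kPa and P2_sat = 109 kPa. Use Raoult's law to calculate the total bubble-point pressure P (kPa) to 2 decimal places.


P = x1*P1_sat + x2*P2_sat
x2 = 1 - x1 = 1 - 0.64 = 0.36
P = 0.64*101 + 0.36*109
P = 64.64 + 39.24
P = 103.88 kPa


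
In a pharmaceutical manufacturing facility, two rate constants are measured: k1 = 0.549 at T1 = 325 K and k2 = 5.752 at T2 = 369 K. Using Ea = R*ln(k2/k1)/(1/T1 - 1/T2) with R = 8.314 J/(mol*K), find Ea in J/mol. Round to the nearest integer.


Ea = R * ln(k2/k1) / (1/T1 - 1/T2)
ln(k2/k1) = ln(5.752/0.549) = 2.3492045
1/T1 - 1/T2 = 1/325 - 1/369 = 0.000366895977
Ea = 8.314 * 2.3492045 / 0.000366895977
Ea = 53234 J/mol


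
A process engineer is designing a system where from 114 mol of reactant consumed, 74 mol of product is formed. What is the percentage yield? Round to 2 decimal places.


Yield = (moles product / moles consumed) * 100%
Yield = (74 / 114) * 100
Yield = 0.6491 * 100
Yield = 64.91%


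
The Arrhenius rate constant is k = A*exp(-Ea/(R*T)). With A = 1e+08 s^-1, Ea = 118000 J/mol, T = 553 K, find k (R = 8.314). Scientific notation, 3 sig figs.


k = A * exp(-Ea/(R*T))
k = 1e+08 * exp(-118000 / (8.314 * 553))
k = 1e+08 * exp(-25.66533)
k = 7.14e-04


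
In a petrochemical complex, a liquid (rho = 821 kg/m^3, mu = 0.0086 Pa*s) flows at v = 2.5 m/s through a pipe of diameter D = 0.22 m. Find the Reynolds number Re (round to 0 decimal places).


Re = rho * v * D / mu
Re = 821 * 2.5 * 0.22 / 0.0086
Re = 451.55 / 0.0086
Re = 52506


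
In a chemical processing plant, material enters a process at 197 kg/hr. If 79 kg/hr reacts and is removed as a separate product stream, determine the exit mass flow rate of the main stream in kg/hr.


Steady-state mass balance on the main outlet: F_out = F_in - F_removed
F_out = 197 - 79
F_out = 118 kg/hr


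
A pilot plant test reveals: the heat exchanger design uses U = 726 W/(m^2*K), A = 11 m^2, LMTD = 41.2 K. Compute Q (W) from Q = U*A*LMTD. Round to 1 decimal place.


Q = U * A * LMTD
Q = 726 * 11 * 41.2
Q = 329023.2 W


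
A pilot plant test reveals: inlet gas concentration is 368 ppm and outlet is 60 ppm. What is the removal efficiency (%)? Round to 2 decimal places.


Efficiency = (G_in - G_out) / G_in * 100%
Efficiency = (368 - 60) / 368 * 100
Efficiency = 308 / 368 * 100
Efficiency = 83.70%


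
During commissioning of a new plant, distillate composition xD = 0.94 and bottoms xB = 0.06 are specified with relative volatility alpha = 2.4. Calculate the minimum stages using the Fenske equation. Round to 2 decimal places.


N_min = ln((xD*(1-xB))/(xB*(1-xD))) / ln(alpha)
Numerator inside ln: 0.8836 / 0.0036 = 245.444444
ln(245.444444) = 5.503071
ln(alpha) = ln(2.4) = 0.875469
N_min = 5.503071 / 0.875469 = 6.29


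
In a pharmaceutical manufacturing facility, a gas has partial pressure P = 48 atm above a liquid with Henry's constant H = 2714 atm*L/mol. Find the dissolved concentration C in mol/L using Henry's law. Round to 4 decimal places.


C = P / H
C = 48 / 2714
C = 0.0177 mol/L


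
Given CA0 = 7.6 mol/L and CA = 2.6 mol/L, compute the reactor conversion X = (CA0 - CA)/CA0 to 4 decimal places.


X = (CA0 - CA) / CA0
X = (7.6 - 2.6) / 7.6
X = 5.0 / 7.6
X = 0.6579


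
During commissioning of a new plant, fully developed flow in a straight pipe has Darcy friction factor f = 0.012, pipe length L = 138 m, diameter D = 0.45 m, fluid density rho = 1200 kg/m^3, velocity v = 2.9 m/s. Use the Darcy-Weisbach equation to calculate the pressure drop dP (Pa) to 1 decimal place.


dP = f * (L/D) * (rho*v^2/2)
dP = 0.012 * (138/0.45) * (1200*2.9^2/2)
L/D = 306.66666667
rho*v^2/2 = 1200*8.41/2 = 5046.0
dP = 0.012 * 306.66666667 * 5046.0
dP = 18569.3 Pa


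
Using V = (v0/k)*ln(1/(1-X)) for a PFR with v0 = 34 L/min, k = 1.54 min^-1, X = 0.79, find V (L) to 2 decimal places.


V = (v0/k) * ln(1/(1-X))
V = (34/1.54) * ln(1/(1-0.79))
V = 22.077922 * ln(4.761905)
V = 22.077922 * 1.560648
V = 34.46 L


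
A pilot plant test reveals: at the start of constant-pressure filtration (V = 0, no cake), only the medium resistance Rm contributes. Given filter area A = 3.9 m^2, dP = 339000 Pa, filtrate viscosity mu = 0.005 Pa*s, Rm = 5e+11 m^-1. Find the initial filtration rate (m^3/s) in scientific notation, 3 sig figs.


rate = A * dP / (mu * Rm)
rate = 3.9 * 339000 / (0.005 * 5e+11)
rate = 1322100.0 / 2.500e+09
rate = 5.29e-04 m^3/s


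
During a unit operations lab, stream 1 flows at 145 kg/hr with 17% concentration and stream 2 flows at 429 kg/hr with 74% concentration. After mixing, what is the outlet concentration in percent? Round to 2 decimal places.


Mass balance on solute: F1*x1 + F2*x2 = F3*x3
F3 = F1 + F2 = 145 + 429 = 574 kg/hr
x3 = (F1*x1 + F2*x2)/F3
x3 = (145*0.17 + 429*0.74) / 574
x3 = 59.60%


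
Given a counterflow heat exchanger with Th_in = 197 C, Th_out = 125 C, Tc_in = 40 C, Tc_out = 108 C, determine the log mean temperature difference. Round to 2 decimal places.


dT1 = Th_in - Tc_out = 197 - 108 = 89
dT2 = Th_out - Tc_in = 125 - 40 = 85
LMTD = (dT1 - dT2) / ln(dT1/dT2)
LMTD = (89 - 85) / ln(89/85)
LMTD = 86.98 K


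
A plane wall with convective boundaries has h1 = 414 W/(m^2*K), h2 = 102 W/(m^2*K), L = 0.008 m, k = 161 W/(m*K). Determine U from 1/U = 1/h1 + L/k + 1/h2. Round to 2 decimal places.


1/U = 1/h1 + L/k + 1/h2
1/U = 1/414 + 0.008/161 + 1/102
1/U = 0.0024154589 + 4.96894e-05 + 0.0098039216
1/U = 0.0122690699
U = 81.51 W/(m^2*K)


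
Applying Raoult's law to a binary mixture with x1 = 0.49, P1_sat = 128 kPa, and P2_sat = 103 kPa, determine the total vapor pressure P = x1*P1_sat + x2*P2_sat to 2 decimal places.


P = x1*P1_sat + x2*P2_sat
x2 = 1 - x1 = 1 - 0.49 = 0.51
P = 0.49*128 + 0.51*103
P = 62.72 + 52.53
P = 115.25 kPa


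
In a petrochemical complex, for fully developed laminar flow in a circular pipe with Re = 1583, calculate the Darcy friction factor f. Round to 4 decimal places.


f = 64 / Re
f = 64 / 1583
f = 0.0404


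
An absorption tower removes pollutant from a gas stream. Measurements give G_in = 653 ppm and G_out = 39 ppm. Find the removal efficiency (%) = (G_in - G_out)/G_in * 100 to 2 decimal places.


Efficiency = (G_in - G_out) / G_in * 100%
Efficiency = (653 - 39) / 653 * 100
Efficiency = 614 / 653 * 100
Efficiency = 94.03%


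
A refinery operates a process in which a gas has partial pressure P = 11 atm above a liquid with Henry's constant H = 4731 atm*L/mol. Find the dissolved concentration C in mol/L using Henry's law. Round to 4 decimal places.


C = P / H
C = 11 / 4731
C = 0.0023 mol/L


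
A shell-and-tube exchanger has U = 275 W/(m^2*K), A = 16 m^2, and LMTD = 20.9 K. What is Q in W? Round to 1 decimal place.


Q = U * A * LMTD
Q = 275 * 16 * 20.9
Q = 91960.0 W


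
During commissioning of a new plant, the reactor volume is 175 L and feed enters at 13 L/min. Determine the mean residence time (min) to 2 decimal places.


tau = V / v0
tau = 175 / 13
tau = 13.46 min


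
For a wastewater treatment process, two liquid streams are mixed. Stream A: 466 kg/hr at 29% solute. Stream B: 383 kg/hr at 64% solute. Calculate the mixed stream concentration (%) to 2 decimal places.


Mass balance on solute: F1*x1 + F2*x2 = F3*x3
F3 = F1 + F2 = 466 + 383 = 849 kg/hr
x3 = (F1*x1 + F2*x2)/F3
x3 = (466*0.29 + 383*0.64) / 849
x3 = 44.79%


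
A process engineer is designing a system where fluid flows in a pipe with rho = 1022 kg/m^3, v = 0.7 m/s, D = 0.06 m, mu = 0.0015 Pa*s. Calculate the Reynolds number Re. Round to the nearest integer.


Re = rho * v * D / mu
Re = 1022 * 0.7 * 0.06 / 0.0015
Re = 42.924 / 0.0015
Re = 28616


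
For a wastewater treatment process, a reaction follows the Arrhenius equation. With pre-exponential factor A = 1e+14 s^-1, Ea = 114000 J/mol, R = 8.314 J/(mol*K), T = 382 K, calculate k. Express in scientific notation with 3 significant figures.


k = A * exp(-Ea/(R*T))
k = 1e+14 * exp(-114000 / (8.314 * 382))
k = 1e+14 * exp(-35.894794)
k = 2.58e-02


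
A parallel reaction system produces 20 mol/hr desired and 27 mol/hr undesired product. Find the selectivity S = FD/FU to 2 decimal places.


S = desired product rate / undesired product rate
S = 20 / 27
S = 0.74


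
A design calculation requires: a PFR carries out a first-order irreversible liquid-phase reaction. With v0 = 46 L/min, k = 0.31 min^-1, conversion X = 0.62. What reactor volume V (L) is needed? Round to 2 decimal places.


V = (v0/k) * ln(1/(1-X))
V = (46/0.31) * ln(1/(1-0.62))
V = 148.387097 * ln(2.631579)
V = 148.387097 * 0.967584
V = 143.58 L


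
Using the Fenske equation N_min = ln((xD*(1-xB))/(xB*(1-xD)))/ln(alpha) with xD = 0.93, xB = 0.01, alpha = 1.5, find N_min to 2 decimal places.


N_min = ln((xD*(1-xB))/(xB*(1-xD))) / ln(alpha)
Numerator inside ln: 0.9207 / 0.0007 = 1315.285714
ln(1315.285714) = 7.181809
ln(alpha) = ln(1.5) = 0.405465
N_min = 7.181809 / 0.405465 = 17.71


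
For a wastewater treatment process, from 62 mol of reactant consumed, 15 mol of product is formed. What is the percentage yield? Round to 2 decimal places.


Yield = (moles product / moles consumed) * 100%
Yield = (15 / 62) * 100
Yield = 0.2419 * 100
Yield = 24.19%


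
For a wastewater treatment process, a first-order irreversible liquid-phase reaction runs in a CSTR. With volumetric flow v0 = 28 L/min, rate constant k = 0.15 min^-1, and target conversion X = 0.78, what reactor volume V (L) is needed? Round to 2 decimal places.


V = v0 * X / (k * (1 - X))
V = 28 * 0.78 / (0.15 * (1 - 0.78))
V = 21.84 / (0.15 * 0.22)
V = 21.84 / 0.033
V = 661.82 L


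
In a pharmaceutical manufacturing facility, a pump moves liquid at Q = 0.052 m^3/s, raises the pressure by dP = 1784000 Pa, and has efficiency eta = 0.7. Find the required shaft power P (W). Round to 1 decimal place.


P = Q * dP / eta
P = 0.052 * 1784000 / 0.7
P = 92768.0 / 0.7
P = 132525.7 W


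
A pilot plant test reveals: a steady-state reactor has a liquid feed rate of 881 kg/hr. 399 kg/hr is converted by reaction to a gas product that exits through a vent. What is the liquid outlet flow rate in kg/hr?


Steady-state mass balance on the main outlet: F_out = F_in - F_removed
F_out = 881 - 399
F_out = 482 kg/hr


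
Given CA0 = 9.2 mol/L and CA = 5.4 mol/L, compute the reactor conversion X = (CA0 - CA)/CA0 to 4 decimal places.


X = (CA0 - CA) / CA0
X = (9.2 - 5.4) / 9.2
X = 3.8 / 9.2
X = 0.4130


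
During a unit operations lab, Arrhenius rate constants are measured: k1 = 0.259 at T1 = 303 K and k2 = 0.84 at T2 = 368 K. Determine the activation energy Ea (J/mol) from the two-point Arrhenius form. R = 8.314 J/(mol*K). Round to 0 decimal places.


Ea = R * ln(k2/k1) / (1/T1 - 1/T2)
ln(k2/k1) = ln(0.84/0.259) = 1.1765738
1/T1 - 1/T2 = 1/303 - 1/368 = 0.000582938729
Ea = 8.314 * 1.1765738 / 0.000582938729
Ea = 16781 J/mol


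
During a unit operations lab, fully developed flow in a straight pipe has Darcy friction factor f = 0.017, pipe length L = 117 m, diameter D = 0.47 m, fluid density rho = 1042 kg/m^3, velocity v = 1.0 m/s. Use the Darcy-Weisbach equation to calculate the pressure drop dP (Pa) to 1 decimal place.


dP = f * (L/D) * (rho*v^2/2)
dP = 0.017 * (117/0.47) * (1042*1.0^2/2)
L/D = 248.93617021
rho*v^2/2 = 1042*1.0/2 = 521.0
dP = 0.017 * 248.93617021 * 521.0
dP = 2204.8 Pa


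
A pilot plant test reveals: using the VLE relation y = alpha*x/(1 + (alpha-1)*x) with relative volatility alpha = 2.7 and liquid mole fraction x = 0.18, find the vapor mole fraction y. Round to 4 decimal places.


y = alpha*x / (1 + (alpha-1)*x)
y = 2.7*0.18 / (1 + (2.7-1)*0.18)
y = 0.486 / (1 + 0.306)
y = 0.486 / 1.306
y = 0.3721


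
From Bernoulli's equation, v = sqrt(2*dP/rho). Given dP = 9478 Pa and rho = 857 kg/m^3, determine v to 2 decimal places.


v = sqrt(2*dP/rho)
v = sqrt(2*9478/857)
v = sqrt(22.11902)
v = 4.70 m/s


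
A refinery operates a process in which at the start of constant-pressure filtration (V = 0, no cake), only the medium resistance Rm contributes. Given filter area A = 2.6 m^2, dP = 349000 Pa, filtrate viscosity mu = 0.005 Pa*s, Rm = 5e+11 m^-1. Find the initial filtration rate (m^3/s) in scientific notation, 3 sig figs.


rate = A * dP / (mu * Rm)
rate = 2.6 * 349000 / (0.005 * 5e+11)
rate = 907400.0 / 2.500e+09
rate = 3.63e-04 m^3/s


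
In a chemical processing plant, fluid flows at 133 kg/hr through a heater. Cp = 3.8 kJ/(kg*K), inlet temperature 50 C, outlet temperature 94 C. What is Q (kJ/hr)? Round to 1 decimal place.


Q = m_dot * Cp * (T2 - T1)
Q = 133 * 3.8 * (94 - 50)
Q = 133 * 3.8 * 44
Q = 22237.6 kJ/hr


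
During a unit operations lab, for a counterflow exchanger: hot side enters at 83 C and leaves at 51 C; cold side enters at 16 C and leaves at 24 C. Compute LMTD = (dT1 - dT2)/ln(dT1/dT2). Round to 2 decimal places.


dT1 = Th_in - Tc_out = 83 - 24 = 59
dT2 = Th_out - Tc_in = 51 - 16 = 35
LMTD = (dT1 - dT2) / ln(dT1/dT2)
LMTD = (59 - 35) / ln(59/35)
LMTD = 45.96 K


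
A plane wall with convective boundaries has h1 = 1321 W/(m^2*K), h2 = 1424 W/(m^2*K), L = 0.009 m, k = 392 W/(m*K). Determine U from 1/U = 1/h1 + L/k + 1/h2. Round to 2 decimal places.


1/U = 1/h1 + L/k + 1/h2
1/U = 1/1321 + 0.009/392 + 1/1424
1/U = 0.0007570023 + 2.29592e-05 + 0.0007022472
1/U = 0.0014822087
U = 674.67 W/(m^2*K)


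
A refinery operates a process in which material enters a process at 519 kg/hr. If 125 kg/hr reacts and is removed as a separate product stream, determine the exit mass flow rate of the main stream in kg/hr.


Steady-state mass balance on the main outlet: F_out = F_in - F_removed
F_out = 519 - 125
F_out = 394 kg/hr


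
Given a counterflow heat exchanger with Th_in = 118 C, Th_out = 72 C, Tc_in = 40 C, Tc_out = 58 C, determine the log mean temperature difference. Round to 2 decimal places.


dT1 = Th_in - Tc_out = 118 - 58 = 60
dT2 = Th_out - Tc_in = 72 - 40 = 32
LMTD = (dT1 - dT2) / ln(dT1/dT2)
LMTD = (60 - 32) / ln(60/32)
LMTD = 44.54 K


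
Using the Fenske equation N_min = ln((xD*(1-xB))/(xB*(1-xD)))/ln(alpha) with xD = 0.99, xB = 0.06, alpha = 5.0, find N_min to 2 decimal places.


N_min = ln((xD*(1-xB))/(xB*(1-xD))) / ln(alpha)
Numerator inside ln: 0.9306 / 0.0006 = 1551.0
ln(1551.0) = 7.346655
ln(alpha) = ln(5.0) = 1.609438
N_min = 7.346655 / 1.609438 = 4.56


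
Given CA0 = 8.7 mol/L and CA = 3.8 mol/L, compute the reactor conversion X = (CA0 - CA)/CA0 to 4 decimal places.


X = (CA0 - CA) / CA0
X = (8.7 - 3.8) / 8.7
X = 4.9 / 8.7
X = 0.5632


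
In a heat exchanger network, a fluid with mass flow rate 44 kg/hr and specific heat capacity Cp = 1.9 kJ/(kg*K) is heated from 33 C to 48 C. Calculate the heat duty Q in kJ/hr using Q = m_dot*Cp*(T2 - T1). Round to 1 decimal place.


Q = m_dot * Cp * (T2 - T1)
Q = 44 * 1.9 * (48 - 33)
Q = 44 * 1.9 * 15
Q = 1254.0 kJ/hr


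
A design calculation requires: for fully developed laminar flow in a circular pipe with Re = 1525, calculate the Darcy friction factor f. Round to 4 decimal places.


f = 64 / Re
f = 64 / 1525
f = 0.0420


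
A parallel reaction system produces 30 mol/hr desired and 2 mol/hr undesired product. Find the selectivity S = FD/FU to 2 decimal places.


S = desired product rate / undesired product rate
S = 30 / 2
S = 15.00


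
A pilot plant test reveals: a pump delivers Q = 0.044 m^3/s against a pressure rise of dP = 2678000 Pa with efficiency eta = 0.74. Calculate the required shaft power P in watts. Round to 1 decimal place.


P = Q * dP / eta
P = 0.044 * 2678000 / 0.74
P = 117832.0 / 0.74
P = 159232.4 W


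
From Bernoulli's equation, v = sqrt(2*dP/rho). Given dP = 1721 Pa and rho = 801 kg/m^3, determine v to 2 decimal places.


v = sqrt(2*dP/rho)
v = sqrt(2*1721/801)
v = sqrt(4.297129)
v = 2.07 m/s


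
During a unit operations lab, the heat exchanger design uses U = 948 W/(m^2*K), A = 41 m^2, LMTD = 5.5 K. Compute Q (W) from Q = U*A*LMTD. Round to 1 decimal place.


Q = U * A * LMTD
Q = 948 * 41 * 5.5
Q = 213774.0 W


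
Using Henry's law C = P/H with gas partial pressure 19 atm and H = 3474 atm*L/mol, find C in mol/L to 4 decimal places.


C = P / H
C = 19 / 3474
C = 0.0055 mol/L


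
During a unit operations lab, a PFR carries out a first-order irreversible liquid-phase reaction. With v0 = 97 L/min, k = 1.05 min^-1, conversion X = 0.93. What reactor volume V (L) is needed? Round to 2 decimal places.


V = (v0/k) * ln(1/(1-X))
V = (97/1.05) * ln(1/(1-0.93))
V = 92.380952 * ln(14.285714)
V = 92.380952 * 2.65926
V = 245.66 L


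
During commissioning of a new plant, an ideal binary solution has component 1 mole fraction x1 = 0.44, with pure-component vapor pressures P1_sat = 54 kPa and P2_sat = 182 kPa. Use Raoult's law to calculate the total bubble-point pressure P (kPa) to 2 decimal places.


P = x1*P1_sat + x2*P2_sat
x2 = 1 - x1 = 1 - 0.44 = 0.56
P = 0.44*54 + 0.56*182
P = 23.76 + 101.92
P = 125.68 kPa


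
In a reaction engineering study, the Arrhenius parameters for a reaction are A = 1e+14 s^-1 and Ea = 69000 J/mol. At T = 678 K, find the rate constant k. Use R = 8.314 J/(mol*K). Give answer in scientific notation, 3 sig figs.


k = A * exp(-Ea/(R*T))
k = 1e+14 * exp(-69000 / (8.314 * 678))
k = 1e+14 * exp(-12.240788)
k = 4.83e+08


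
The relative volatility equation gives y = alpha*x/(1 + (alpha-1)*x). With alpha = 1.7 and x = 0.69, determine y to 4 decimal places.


y = alpha*x / (1 + (alpha-1)*x)
y = 1.7*0.69 / (1 + (1.7-1)*0.69)
y = 1.173 / (1 + 0.483)
y = 1.173 / 1.483
y = 0.7910


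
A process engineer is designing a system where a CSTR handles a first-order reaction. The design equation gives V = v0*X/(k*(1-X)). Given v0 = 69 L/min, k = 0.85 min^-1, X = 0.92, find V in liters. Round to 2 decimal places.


V = v0 * X / (k * (1 - X))
V = 69 * 0.92 / (0.85 * (1 - 0.92))
V = 63.48 / (0.85 * 0.08)
V = 63.48 / 0.068
V = 933.53 L


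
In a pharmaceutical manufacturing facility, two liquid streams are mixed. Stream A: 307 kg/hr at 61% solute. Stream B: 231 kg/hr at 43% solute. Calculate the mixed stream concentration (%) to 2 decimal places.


Mass balance on solute: F1*x1 + F2*x2 = F3*x3
F3 = F1 + F2 = 307 + 231 = 538 kg/hr
x3 = (F1*x1 + F2*x2)/F3
x3 = (307*0.61 + 231*0.43) / 538
x3 = 53.27%


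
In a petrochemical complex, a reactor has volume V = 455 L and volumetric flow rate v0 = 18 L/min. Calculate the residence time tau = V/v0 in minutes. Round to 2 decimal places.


tau = V / v0
tau = 455 / 18
tau = 25.28 min


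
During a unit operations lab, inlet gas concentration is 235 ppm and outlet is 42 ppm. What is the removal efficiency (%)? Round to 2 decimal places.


Efficiency = (G_in - G_out) / G_in * 100%
Efficiency = (235 - 42) / 235 * 100
Efficiency = 193 / 235 * 100
Efficiency = 82.13%


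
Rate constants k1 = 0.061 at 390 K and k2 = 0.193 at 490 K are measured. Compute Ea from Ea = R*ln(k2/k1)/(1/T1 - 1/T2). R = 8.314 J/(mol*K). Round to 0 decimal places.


Ea = R * ln(k2/k1) / (1/T1 - 1/T2)
ln(k2/k1) = ln(0.193/0.061) = 1.1518163
1/T1 - 1/T2 = 1/390 - 1/490 = 0.000523286238
Ea = 8.314 * 1.1518163 / 0.000523286238
Ea = 18300 J/mol


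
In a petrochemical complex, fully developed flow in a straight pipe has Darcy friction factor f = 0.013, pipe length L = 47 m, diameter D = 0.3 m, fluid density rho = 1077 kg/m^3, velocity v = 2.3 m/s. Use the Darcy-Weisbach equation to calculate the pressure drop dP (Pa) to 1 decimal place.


dP = f * (L/D) * (rho*v^2/2)
dP = 0.013 * (47/0.3) * (1077*2.3^2/2)
L/D = 156.66666667
rho*v^2/2 = 1077*5.29/2 = 2848.665
dP = 0.013 * 156.66666667 * 2848.665
dP = 5801.8 Pa


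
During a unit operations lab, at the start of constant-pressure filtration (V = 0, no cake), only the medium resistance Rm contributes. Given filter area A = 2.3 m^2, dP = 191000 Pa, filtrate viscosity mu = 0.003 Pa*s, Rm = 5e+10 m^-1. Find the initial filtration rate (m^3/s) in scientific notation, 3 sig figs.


rate = A * dP / (mu * Rm)
rate = 2.3 * 191000 / (0.003 * 5e+10)
rate = 439300.0 / 1.500e+08
rate = 2.93e-03 m^3/s


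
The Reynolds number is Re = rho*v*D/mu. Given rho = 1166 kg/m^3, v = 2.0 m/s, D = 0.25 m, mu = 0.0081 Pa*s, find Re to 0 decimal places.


Re = rho * v * D / mu
Re = 1166 * 2.0 * 0.25 / 0.0081
Re = 583.0 / 0.0081
Re = 71975


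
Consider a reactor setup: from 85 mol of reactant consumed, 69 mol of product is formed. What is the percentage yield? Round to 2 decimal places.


Yield = (moles product / moles consumed) * 100%
Yield = (69 / 85) * 100
Yield = 0.8118 * 100
Yield = 81.18%


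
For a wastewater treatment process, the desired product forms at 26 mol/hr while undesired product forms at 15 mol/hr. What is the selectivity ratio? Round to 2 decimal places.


S = desired product rate / undesired product rate
S = 26 / 15
S = 1.73


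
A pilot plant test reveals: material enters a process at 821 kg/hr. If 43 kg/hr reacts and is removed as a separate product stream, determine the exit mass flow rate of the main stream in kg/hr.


Steady-state mass balance on the main outlet: F_out = F_in - F_removed
F_out = 821 - 43
F_out = 778 kg/hr


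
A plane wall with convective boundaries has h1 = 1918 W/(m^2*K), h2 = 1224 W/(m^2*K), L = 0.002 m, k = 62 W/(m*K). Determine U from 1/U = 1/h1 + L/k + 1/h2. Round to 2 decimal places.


1/U = 1/h1 + L/k + 1/h2
1/U = 1/1918 + 0.002/62 + 1/1224
1/U = 0.0005213764 + 3.22581e-05 + 0.0008169935
1/U = 0.001370628
U = 729.59 W/(m^2*K)


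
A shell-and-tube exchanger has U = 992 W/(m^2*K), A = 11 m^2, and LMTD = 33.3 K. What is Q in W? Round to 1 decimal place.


Q = U * A * LMTD
Q = 992 * 11 * 33.3
Q = 363369.6 W


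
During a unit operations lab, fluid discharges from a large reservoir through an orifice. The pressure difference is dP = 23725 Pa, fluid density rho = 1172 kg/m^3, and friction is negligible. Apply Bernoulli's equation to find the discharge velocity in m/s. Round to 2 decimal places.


v = sqrt(2*dP/rho)
v = sqrt(2*23725/1172)
v = sqrt(40.486348)
v = 6.36 m/s


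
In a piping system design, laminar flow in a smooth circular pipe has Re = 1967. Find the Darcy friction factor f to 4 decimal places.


f = 64 / Re
f = 64 / 1967
f = 0.0325


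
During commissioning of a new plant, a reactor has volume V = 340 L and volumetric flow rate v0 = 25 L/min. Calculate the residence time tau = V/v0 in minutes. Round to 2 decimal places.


tau = V / v0
tau = 340 / 25
tau = 13.60 min


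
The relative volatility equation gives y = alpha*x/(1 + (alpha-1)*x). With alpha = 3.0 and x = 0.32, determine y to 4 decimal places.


y = alpha*x / (1 + (alpha-1)*x)
y = 3.0*0.32 / (1 + (3.0-1)*0.32)
y = 0.96 / (1 + 0.64)
y = 0.96 / 1.64
y = 0.5854


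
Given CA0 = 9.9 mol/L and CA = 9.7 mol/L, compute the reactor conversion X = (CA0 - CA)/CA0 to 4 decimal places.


X = (CA0 - CA) / CA0
X = (9.9 - 9.7) / 9.9
X = 0.2 / 9.9
X = 0.0202


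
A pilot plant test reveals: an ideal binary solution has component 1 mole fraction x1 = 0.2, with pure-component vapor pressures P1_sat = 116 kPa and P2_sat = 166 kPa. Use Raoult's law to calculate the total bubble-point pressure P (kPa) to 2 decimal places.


P = x1*P1_sat + x2*P2_sat
x2 = 1 - x1 = 1 - 0.2 = 0.8
P = 0.2*116 + 0.8*166
P = 23.2 + 132.8
P = 156.00 kPa


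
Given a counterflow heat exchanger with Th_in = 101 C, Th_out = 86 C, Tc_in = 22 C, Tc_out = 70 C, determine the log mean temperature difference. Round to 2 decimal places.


dT1 = Th_in - Tc_out = 101 - 70 = 31
dT2 = Th_out - Tc_in = 86 - 22 = 64
LMTD = (dT1 - dT2) / ln(dT1/dT2)
LMTD = (31 - 64) / ln(31/64)
LMTD = 45.52 K


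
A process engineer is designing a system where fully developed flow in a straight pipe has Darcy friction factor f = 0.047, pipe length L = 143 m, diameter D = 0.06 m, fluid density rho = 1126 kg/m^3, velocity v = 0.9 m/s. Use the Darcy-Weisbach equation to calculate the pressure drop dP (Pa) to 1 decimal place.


dP = f * (L/D) * (rho*v^2/2)
dP = 0.047 * (143/0.06) * (1126*0.9^2/2)
L/D = 2383.33333333
rho*v^2/2 = 1126*0.81/2 = 456.03
dP = 0.047 * 2383.33333333 * 456.03
dP = 51083.0 Pa


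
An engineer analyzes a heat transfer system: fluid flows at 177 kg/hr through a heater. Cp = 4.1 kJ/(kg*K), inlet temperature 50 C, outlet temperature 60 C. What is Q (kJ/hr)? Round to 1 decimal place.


Q = m_dot * Cp * (T2 - T1)
Q = 177 * 4.1 * (60 - 50)
Q = 177 * 4.1 * 10
Q = 7257.0 kJ/hr


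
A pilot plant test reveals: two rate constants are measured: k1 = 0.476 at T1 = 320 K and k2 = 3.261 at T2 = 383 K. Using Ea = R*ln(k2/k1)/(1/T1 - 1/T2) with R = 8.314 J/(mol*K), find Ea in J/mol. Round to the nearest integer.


Ea = R * ln(k2/k1) / (1/T1 - 1/T2)
ln(k2/k1) = ln(3.261/0.476) = 1.9243713
1/T1 - 1/T2 = 1/320 - 1/383 = 0.000514033943
Ea = 8.314 * 1.9243713 / 0.000514033943
Ea = 31125 J/mol


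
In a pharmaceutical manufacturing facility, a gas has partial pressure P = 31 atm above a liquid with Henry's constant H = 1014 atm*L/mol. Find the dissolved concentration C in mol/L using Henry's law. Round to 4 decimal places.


C = P / H
C = 31 / 1014
C = 0.0306 mol/L


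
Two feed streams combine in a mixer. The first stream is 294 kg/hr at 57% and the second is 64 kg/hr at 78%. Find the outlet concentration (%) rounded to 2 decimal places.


Mass balance on solute: F1*x1 + F2*x2 = F3*x3
F3 = F1 + F2 = 294 + 64 = 358 kg/hr
x3 = (F1*x1 + F2*x2)/F3
x3 = (294*0.57 + 64*0.78) / 358
x3 = 60.75%


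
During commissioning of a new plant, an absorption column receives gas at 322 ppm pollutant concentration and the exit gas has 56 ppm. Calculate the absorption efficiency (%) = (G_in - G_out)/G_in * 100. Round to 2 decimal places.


Efficiency = (G_in - G_out) / G_in * 100%
Efficiency = (322 - 56) / 322 * 100
Efficiency = 266 / 322 * 100
Efficiency = 82.61%


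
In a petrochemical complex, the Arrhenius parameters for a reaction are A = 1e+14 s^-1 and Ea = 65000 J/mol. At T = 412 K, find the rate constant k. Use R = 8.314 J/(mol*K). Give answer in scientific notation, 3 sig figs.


k = A * exp(-Ea/(R*T))
k = 1e+14 * exp(-65000 / (8.314 * 412))
k = 1e+14 * exp(-18.976063)
k = 5.74e+05


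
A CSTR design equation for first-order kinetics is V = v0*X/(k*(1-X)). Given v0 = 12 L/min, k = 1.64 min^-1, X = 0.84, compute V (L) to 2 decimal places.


V = v0 * X / (k * (1 - X))
V = 12 * 0.84 / (1.64 * (1 - 0.84))
V = 10.08 / (1.64 * 0.16)
V = 10.08 / 0.2624
V = 38.41 L


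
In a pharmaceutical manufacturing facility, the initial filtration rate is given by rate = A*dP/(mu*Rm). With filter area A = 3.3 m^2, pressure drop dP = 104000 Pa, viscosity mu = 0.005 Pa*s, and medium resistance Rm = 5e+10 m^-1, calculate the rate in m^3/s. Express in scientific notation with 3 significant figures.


rate = A * dP / (mu * Rm)
rate = 3.3 * 104000 / (0.005 * 5e+10)
rate = 343200.0 / 2.500e+08
rate = 1.37e-03 m^3/s


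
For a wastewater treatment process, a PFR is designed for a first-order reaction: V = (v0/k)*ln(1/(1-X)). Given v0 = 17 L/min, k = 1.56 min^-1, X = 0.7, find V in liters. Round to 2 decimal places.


V = (v0/k) * ln(1/(1-X))
V = (17/1.56) * ln(1/(1-0.7))
V = 10.897436 * ln(3.333333)
V = 10.897436 * 1.203973
V = 13.12 L


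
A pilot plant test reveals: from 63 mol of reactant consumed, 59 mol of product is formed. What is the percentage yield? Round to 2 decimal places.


Yield = (moles product / moles consumed) * 100%
Yield = (59 / 63) * 100
Yield = 0.9365 * 100
Yield = 93.65%


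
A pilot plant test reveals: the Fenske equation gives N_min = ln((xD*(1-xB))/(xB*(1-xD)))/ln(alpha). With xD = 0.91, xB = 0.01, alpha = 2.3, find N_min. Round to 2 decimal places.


N_min = ln((xD*(1-xB))/(xB*(1-xD))) / ln(alpha)
Numerator inside ln: 0.9009 / 0.0009 = 1001.0
ln(1001.0) = 6.908755
ln(alpha) = ln(2.3) = 0.832909
N_min = 6.908755 / 0.832909 = 8.29


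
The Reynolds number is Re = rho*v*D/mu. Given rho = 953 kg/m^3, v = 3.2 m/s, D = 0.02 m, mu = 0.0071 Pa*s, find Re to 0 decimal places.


Re = rho * v * D / mu
Re = 953 * 3.2 * 0.02 / 0.0071
Re = 60.992 / 0.0071
Re = 8590


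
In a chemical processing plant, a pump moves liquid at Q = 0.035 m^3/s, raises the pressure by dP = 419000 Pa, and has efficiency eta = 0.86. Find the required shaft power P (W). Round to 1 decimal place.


P = Q * dP / eta
P = 0.035 * 419000 / 0.86
P = 14665.0 / 0.86
P = 17052.3 W


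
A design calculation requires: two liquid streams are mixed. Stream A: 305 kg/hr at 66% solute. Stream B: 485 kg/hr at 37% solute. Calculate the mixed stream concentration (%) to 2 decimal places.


Mass balance on solute: F1*x1 + F2*x2 = F3*x3
F3 = F1 + F2 = 305 + 485 = 790 kg/hr
x3 = (F1*x1 + F2*x2)/F3
x3 = (305*0.66 + 485*0.37) / 790
x3 = 48.20%


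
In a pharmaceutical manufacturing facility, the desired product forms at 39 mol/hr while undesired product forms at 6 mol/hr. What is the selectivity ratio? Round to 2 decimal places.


S = desired product rate / undesired product rate
S = 39 / 6
S = 6.50


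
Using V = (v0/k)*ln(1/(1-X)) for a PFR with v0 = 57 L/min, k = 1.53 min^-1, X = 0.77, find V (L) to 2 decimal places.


V = (v0/k) * ln(1/(1-X))
V = (57/1.53) * ln(1/(1-0.77))
V = 37.254902 * ln(4.347826)
V = 37.254902 * 1.469676
V = 54.75 L


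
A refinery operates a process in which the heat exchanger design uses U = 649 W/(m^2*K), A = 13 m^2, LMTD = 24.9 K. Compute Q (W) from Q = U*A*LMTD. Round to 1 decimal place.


Q = U * A * LMTD
Q = 649 * 13 * 24.9
Q = 210081.3 W


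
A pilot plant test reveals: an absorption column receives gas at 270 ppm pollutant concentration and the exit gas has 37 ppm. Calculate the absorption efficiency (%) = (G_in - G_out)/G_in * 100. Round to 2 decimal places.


Efficiency = (G_in - G_out) / G_in * 100%
Efficiency = (270 - 37) / 270 * 100
Efficiency = 233 / 270 * 100
Efficiency = 86.30%


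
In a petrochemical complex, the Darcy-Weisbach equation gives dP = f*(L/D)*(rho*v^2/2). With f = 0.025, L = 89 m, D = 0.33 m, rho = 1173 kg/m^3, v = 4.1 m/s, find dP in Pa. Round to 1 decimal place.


dP = f * (L/D) * (rho*v^2/2)
dP = 0.025 * (89/0.33) * (1173*4.1^2/2)
L/D = 269.6969697
rho*v^2/2 = 1173*16.81/2 = 9859.065
dP = 0.025 * 269.6969697 * 9859.065
dP = 66474.0 Pa


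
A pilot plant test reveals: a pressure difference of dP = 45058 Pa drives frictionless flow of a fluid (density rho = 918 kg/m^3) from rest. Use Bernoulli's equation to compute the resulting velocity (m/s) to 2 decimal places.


v = sqrt(2*dP/rho)
v = sqrt(2*45058/918)
v = sqrt(98.165577)
v = 9.91 m/s


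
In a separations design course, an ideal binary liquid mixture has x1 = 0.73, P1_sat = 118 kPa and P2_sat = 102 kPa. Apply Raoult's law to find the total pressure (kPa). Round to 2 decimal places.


P = x1*P1_sat + x2*P2_sat
x2 = 1 - x1 = 1 - 0.73 = 0.27
P = 0.73*118 + 0.27*102
P = 86.14 + 27.54
P = 113.68 kPa


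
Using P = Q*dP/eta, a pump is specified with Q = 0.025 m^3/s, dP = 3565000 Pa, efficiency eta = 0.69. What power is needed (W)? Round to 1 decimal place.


P = Q * dP / eta
P = 0.025 * 3565000 / 0.69
P = 89125.0 / 0.69
P = 129166.7 W


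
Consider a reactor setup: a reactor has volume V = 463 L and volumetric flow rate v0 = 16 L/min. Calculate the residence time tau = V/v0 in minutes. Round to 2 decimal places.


tau = V / v0
tau = 463 / 16
tau = 28.94 min


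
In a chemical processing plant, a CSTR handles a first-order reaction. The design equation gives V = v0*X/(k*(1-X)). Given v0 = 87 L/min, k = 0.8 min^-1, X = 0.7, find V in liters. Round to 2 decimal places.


V = v0 * X / (k * (1 - X))
V = 87 * 0.7 / (0.8 * (1 - 0.7))
V = 60.9 / (0.8 * 0.3)
V = 60.9 / 0.24
V = 253.75 L


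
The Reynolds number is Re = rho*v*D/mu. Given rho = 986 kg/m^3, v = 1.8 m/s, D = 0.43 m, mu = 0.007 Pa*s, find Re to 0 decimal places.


Re = rho * v * D / mu
Re = 986 * 1.8 * 0.43 / 0.007
Re = 763.164 / 0.007
Re = 109023


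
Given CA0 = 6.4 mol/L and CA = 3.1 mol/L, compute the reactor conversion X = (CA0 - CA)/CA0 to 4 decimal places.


X = (CA0 - CA) / CA0
X = (6.4 - 3.1) / 6.4
X = 3.3 / 6.4
X = 0.5156


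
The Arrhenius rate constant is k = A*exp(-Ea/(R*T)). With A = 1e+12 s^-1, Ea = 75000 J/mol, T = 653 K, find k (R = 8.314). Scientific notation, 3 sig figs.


k = A * exp(-Ea/(R*T))
k = 1e+12 * exp(-75000 / (8.314 * 653))
k = 1e+12 * exp(-13.814592)
k = 1.00e+06


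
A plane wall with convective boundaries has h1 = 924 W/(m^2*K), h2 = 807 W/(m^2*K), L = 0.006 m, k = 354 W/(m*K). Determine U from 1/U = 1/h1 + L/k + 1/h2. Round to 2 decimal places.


1/U = 1/h1 + L/k + 1/h2
1/U = 1/924 + 0.006/354 + 1/807
1/U = 0.0010822511 + 1.69492e-05 + 0.0012391574
1/U = 0.0023383577
U = 427.65 W/(m^2*K)


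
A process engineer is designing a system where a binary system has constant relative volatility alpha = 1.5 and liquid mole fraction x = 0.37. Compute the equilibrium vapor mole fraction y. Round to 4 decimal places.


y = alpha*x / (1 + (alpha-1)*x)
y = 1.5*0.37 / (1 + (1.5-1)*0.37)
y = 0.555 / (1 + 0.185)
y = 0.555 / 1.185
y = 0.4684


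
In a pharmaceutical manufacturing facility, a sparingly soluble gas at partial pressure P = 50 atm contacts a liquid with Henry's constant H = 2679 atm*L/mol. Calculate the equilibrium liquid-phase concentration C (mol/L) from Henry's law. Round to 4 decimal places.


C = P / H
C = 50 / 2679
C = 0.0187 mol/L


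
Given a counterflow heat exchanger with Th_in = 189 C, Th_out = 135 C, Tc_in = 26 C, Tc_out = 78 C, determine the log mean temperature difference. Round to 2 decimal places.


dT1 = Th_in - Tc_out = 189 - 78 = 111
dT2 = Th_out - Tc_in = 135 - 26 = 109
LMTD = (dT1 - dT2) / ln(dT1/dT2)
LMTD = (111 - 109) / ln(111/109)
LMTD = 110.00 K


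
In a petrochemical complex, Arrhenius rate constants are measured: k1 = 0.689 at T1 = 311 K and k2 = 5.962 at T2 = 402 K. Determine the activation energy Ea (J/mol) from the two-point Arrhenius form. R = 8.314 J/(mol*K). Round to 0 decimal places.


Ea = R * ln(k2/k1) / (1/T1 - 1/T2)
ln(k2/k1) = ln(5.962/0.689) = 2.15792
1/T1 - 1/T2 = 1/311 - 1/402 = 0.000727871895
Ea = 8.314 * 2.15792 / 0.000727871895
Ea = 24648 J/mol


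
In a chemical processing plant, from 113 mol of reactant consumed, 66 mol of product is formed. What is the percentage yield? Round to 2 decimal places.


Yield = (moles product / moles consumed) * 100%
Yield = (66 / 113) * 100
Yield = 0.5841 * 100
Yield = 58.41%


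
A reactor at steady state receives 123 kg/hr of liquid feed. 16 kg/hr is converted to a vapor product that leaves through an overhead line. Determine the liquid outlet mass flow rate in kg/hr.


Steady-state mass balance on the main outlet: F_out = F_in - F_removed
F_out = 123 - 16
F_out = 107 kg/hr


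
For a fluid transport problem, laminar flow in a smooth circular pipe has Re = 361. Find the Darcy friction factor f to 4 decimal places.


f = 64 / Re
f = 64 / 361
f = 0.1773


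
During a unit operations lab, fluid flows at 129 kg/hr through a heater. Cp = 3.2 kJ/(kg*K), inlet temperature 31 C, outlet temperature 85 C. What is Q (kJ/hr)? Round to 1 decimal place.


Q = m_dot * Cp * (T2 - T1)
Q = 129 * 3.2 * (85 - 31)
Q = 129 * 3.2 * 54
Q = 22291.2 kJ/hr


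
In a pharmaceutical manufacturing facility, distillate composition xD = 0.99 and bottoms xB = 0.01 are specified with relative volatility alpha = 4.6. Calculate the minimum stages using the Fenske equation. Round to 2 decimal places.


N_min = ln((xD*(1-xB))/(xB*(1-xD))) / ln(alpha)
Numerator inside ln: 0.9801 / 0.0001 = 9801.0
ln(9801.0) = 9.19024
ln(alpha) = ln(4.6) = 1.526056
N_min = 9.19024 / 1.526056 = 6.02


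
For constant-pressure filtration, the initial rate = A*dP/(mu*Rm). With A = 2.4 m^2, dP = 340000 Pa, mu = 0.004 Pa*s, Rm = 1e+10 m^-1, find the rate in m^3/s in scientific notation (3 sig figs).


rate = A * dP / (mu * Rm)
rate = 2.4 * 340000 / (0.004 * 1e+10)
rate = 816000.0 / 4.000e+07
rate = 2.04e-02 m^3/s


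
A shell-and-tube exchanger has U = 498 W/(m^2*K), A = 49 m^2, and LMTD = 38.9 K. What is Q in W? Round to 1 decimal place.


Q = U * A * LMTD
Q = 498 * 49 * 38.9
Q = 949237.8 W


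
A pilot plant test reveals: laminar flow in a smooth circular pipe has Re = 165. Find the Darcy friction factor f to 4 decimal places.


f = 64 / Re
f = 64 / 165
f = 0.3879


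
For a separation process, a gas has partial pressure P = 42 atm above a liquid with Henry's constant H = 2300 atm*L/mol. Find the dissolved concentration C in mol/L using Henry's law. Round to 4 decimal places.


C = P / H
C = 42 / 2300
C = 0.0183 mol/L


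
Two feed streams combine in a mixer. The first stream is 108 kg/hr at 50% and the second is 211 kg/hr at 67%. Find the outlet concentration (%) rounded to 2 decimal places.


Mass balance on solute: F1*x1 + F2*x2 = F3*x3
F3 = F1 + F2 = 108 + 211 = 319 kg/hr
x3 = (F1*x1 + F2*x2)/F3
x3 = (108*0.5 + 211*0.67) / 319
x3 = 61.24%


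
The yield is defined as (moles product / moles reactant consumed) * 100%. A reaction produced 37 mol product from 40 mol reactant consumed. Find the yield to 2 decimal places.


Yield = (moles product / moles consumed) * 100%
Yield = (37 / 40) * 100
Yield = 0.925 * 100
Yield = 92.50%


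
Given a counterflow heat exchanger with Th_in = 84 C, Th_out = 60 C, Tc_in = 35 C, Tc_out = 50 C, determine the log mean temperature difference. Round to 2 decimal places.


dT1 = Th_in - Tc_out = 84 - 50 = 34
dT2 = Th_out - Tc_in = 60 - 35 = 25
LMTD = (dT1 - dT2) / ln(dT1/dT2)
LMTD = (34 - 25) / ln(34/25)
LMTD = 29.27 K


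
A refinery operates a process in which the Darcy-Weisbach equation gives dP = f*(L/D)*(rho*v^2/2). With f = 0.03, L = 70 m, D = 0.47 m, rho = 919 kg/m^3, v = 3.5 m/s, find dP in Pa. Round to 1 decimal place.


dP = f * (L/D) * (rho*v^2/2)
dP = 0.03 * (70/0.47) * (919*3.5^2/2)
L/D = 148.93617021
rho*v^2/2 = 919*12.25/2 = 5628.875
dP = 0.03 * 148.93617021 * 5628.875
dP = 25150.3 Pa


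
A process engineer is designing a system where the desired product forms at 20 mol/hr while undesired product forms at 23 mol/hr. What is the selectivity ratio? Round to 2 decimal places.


S = desired product rate / undesired product rate
S = 20 / 23
S = 0.87


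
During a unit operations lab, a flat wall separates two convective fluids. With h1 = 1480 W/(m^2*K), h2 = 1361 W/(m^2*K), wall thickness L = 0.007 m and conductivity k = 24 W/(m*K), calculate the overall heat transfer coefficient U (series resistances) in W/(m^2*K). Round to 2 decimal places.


1/U = 1/h1 + L/k + 1/h2
1/U = 1/1480 + 0.007/24 + 1/1361
1/U = 0.0006756757 + 0.0002916667 + 0.0007347539
1/U = 0.0017020963
U = 587.51 W/(m^2*K)


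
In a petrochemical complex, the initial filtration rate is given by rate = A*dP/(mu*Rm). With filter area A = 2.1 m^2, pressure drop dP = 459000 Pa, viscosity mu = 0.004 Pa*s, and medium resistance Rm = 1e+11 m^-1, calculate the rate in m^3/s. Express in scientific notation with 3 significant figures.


rate = A * dP / (mu * Rm)
rate = 2.1 * 459000 / (0.004 * 1e+11)
rate = 963900.0 / 4.000e+08
rate = 2.41e-03 m^3/s


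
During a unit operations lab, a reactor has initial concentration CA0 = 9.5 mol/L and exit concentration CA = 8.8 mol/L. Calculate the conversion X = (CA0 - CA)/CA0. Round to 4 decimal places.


X = (CA0 - CA) / CA0
X = (9.5 - 8.8) / 9.5
X = 0.7 / 9.5
X = 0.0737


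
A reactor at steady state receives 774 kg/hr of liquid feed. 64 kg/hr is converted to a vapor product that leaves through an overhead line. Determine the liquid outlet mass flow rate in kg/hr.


Steady-state mass balance on the main outlet: F_out = F_in - F_removed
F_out = 774 - 64
F_out = 710 kg/hr
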